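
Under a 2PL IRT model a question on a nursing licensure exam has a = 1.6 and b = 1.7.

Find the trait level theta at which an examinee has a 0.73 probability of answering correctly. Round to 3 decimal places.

2.322

P(theta) = 1 / (1 + exp(−a(theta − b)))
logit = ln(0.7300/0.2700) = 0.9946
theta = b + logit/(a) = 1.7 + 0.9946/1.6000 = 2.3216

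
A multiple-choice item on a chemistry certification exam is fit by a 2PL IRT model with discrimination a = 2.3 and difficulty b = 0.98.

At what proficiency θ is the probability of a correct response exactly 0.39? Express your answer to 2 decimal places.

0.79

P(θ) = 1 / (1 + exp(−a(θ − b)))
logit = ln(0.3900/0.6100) = -0.4473
θ = b + logit/(a) = 0.98 + (-0.4473)/2.3000 = 0.7855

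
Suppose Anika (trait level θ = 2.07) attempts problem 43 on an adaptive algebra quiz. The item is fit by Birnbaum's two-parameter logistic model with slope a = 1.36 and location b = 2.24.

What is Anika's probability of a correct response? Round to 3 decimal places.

0.442

P(θ) = 1 / (1 + exp(−a(θ − b)))
Exponent: 1.36 × (2.07 − 2.24) = -0.2312
1/(1 + e^{0.2312}) = 0.4425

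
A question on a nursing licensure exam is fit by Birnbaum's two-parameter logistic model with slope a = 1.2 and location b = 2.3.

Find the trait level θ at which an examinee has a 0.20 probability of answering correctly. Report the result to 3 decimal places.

1.145

P(θ) = 1 / (1 + exp(−a(θ − b)))
logit = ln(0.2000/0.8000) = -1.3863
θ = b + logit/(a) = 2.3 + (-1.3863)/1.2000 = 1.1448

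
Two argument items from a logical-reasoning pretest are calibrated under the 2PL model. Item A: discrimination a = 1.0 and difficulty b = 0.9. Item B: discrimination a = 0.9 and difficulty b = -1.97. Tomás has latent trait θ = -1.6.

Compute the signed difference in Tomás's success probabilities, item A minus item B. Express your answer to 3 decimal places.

P(θ) = 1 / (1 + exp(−a(θ − b)))
P_A = 0.0759
P_B = 0.5825
P_A − P_B = -0.5066

-0.507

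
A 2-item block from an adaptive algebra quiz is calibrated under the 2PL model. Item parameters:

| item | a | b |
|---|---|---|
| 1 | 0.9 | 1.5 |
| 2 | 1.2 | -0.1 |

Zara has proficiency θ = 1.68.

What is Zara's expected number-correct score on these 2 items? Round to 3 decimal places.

1.435

P(θ) = 1 / (1 + exp(−a(θ − b)))
P_1 = 1/(1+e^{-0.1620}) = 0.5404
P_2 = 1/(1+e^{-2.1360}) = 0.8944
E[score] = 0.5404 + 0.8944 = 1.4348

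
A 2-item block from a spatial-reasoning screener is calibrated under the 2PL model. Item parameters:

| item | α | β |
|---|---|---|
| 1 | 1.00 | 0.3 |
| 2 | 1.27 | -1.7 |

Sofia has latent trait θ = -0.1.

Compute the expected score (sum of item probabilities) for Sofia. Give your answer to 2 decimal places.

1.29

P(θ) = 1 / (1 + exp(−α(θ − β)))
P_1 = 1/(1+e^{0.4000}) = 0.4013
P_2 = 1/(1+e^{-2.0320}) = 0.8841
E[score] = 0.4013 + 0.8841 = 1.2854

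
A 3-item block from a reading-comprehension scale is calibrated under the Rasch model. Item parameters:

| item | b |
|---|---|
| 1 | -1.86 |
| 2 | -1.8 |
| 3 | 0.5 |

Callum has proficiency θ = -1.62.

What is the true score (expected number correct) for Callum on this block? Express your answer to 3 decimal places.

1.212

P(θ) = 1 / (1 + exp(−(θ − b)))
P_1 = 1/(1+e^{-0.2400}) = 0.5597
P_2 = 1/(1+e^{-0.1800}) = 0.5449
P_3 = 1/(1+e^{2.1200}) = 0.1072
E[score] = 0.5597 + 0.5449 + 0.1072 = 1.2118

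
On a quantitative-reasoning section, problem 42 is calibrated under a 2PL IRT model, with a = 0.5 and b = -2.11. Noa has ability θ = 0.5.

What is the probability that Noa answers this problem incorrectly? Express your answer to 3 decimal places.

0.213

P(θ) = 1 / (1 + exp(−a(θ − b)))
Exponent: 0.5 × (0.5 − (-2.11)) = 1.3050
1/(1 + e^{-1.3050}) = 0.7867
P(incorrect) = 1 − 0.7867 = 0.2133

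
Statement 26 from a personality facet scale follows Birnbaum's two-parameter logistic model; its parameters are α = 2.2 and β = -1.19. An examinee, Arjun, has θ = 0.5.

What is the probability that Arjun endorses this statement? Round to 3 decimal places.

0.976

P(θ) = 1 / (1 + exp(−α(θ − β)))
Exponent: 2.2 × (0.5 − (-1.19)) = 3.7180
1/(1 + e^{-3.7180}) = 0.9763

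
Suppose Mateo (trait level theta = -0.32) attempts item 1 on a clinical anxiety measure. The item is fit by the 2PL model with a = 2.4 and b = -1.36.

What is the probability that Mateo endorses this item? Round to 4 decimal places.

0.9239

P(theta) = 1 / (1 + exp(−a(theta − b)))
Exponent: 2.4 × (-0.32 − (-1.36)) = 2.4960
1/(1 + e^{-2.4960}) = 0.9239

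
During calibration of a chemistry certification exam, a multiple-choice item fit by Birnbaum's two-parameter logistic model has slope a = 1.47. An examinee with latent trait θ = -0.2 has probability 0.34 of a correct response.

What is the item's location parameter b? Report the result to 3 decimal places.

0.251

P(θ) = 1 / (1 + exp(−a(θ − b)))
logit(0.34) = ln(0.34/0.66) = -0.6633
b = θ − logit/(a) = -0.2 − (-0.6633)/1.4700 = 0.2512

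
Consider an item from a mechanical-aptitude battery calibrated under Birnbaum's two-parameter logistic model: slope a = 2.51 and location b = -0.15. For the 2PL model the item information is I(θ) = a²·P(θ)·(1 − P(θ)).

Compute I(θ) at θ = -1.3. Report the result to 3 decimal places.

0.315

P = 1/(1+e^{2.8865}) = 0.0528
P(1−P) = 0.0528 × 0.9472 = 0.0500
I = a² × P(1−P) = 2.51² × 0.0500 = 0.31522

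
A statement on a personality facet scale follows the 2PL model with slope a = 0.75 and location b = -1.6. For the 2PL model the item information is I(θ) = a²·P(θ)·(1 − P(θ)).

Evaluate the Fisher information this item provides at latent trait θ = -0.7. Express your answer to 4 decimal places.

0.1257

P = 1/(1+e^{-0.6750}) = 0.6626
P(1−P) = 0.6626 × 0.3374 = 0.2236
I = a² × P(1−P) = 0.75² × 0.2236 = 0.12575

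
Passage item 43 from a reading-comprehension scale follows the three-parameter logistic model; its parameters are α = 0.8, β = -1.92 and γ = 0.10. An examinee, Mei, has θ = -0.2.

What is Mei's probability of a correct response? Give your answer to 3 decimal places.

P(θ) = γ + (1 − γ) · 1 / (1 + exp(−α(θ − β)))
Exponent: 0.8 × (-0.2 − (-1.92)) = 1.3760
1/(1 + e^{-1.3760}) = 0.7983
P = 0.10 + 0.90 × 0.7983 = 0.8185

0.819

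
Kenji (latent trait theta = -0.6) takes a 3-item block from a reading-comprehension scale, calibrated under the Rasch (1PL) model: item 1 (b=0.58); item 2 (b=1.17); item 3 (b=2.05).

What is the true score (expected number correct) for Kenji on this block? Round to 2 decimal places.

P(theta) = 1 / (1 + exp(−(theta − b)))
P_1 = 1/(1+e^{1.1800}) = 0.2351
P_2 = 1/(1+e^{1.7700}) = 0.1455
P_3 = 1/(1+e^{2.6500}) = 0.0660
E[score] = 0.2351 + 0.1455 + 0.0660 = 0.4466

0.45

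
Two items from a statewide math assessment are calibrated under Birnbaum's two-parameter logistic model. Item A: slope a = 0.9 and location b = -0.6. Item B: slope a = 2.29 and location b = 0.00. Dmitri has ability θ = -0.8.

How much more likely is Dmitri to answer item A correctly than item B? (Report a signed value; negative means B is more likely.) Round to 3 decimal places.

0.317

P(θ) = 1 / (1 + exp(−a(θ − b)))
P_A = 0.4551
P_B = 0.1380
P_A − P_B = 0.3171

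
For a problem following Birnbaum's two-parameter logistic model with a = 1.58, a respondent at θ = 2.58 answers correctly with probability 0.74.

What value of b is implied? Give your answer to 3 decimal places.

1.918

P(θ) = 1 / (1 + exp(−a(θ − b)))
logit(0.74) = ln(0.74/0.26) = 1.0460
b = θ − logit/(a) = 2.58 − 1.0460/1.5800 = 1.9180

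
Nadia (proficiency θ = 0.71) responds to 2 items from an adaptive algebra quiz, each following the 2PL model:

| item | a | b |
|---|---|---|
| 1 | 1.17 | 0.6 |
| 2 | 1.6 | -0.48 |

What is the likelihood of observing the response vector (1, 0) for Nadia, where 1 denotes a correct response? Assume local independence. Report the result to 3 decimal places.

P(θ) = 1 / (1 + exp(−a(θ − b)))
P_1 = 1/(1+e^{-0.1287}) = 0.5321
P_2 = 1/(1+e^{-1.9040}) = 0.8703
L = P_1 × (1−P_2) = 0.5321 × 0.1297 = 0.06899

0.069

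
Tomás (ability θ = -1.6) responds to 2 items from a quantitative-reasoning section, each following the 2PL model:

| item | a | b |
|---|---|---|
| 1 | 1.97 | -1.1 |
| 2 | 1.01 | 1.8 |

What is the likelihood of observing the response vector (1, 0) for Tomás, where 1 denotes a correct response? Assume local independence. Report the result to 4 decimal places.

P(θ) = 1 / (1 + exp(−a(θ − b)))
P_1 = 1/(1+e^{0.9850}) = 0.2719
P_2 = 1/(1+e^{3.4340}) = 0.0312
L = P_1 × (1−P_2) = 0.2719 × 0.9688 = 0.26340

0.2634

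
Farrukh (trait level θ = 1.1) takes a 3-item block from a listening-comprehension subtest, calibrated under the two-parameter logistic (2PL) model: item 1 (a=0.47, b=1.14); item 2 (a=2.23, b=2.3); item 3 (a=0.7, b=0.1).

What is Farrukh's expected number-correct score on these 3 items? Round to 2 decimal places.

1.23

P(θ) = 1 / (1 + exp(−a(θ − b)))
P_1 = 1/(1+e^{0.0188}) = 0.4953
P_2 = 1/(1+e^{2.6760}) = 0.0644
P_3 = 1/(1+e^{-0.7000}) = 0.6682
E[score] = 0.4953 + 0.0644 + 0.6682 = 1.2279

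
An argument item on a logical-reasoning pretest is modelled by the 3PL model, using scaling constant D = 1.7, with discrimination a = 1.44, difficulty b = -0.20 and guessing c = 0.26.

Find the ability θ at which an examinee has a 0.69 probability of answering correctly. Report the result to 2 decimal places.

P(θ) = c + (1 − c) · 1 / (1 + exp(−D·a(θ − b)))
Remove guessing floor: (0.69 − 0.26)/(1 − 0.26) = 0.5811
logit = ln(0.5811/0.4189) = 0.3272
θ = b + logit/(1.7·a) = -0.20 + 0.3272/2.4480 = -0.0663

-0.07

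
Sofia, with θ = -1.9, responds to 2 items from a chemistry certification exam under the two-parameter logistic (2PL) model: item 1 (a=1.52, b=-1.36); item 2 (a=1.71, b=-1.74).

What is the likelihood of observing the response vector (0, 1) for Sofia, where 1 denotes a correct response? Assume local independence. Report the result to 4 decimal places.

P(θ) = 1 / (1 + exp(−a(θ − b)))
P_1 = 1/(1+e^{0.8208}) = 0.3056
P_2 = 1/(1+e^{0.2736}) = 0.4320
L = (1−P_1) × P_2 = 0.6944 × 0.4320 = 0.30000

0.3000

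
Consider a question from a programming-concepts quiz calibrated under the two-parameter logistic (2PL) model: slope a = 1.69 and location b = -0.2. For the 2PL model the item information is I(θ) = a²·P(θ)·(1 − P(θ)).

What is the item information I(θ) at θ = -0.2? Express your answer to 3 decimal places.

P = 1/(1+e^{0.0000}) = 0.5000
P(1−P) = 0.5000 × 0.5000 = 0.2500
I = a² × P(1−P) = 1.69² × 0.2500 = 0.71402

0.714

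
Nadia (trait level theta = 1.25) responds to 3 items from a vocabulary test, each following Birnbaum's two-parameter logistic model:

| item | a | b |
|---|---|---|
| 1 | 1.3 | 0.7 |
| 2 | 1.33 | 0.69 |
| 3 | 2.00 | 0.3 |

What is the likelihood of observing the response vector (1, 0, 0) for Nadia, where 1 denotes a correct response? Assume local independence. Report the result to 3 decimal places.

P(theta) = 1 / (1 + exp(−a(theta − b)))
P_1 = 1/(1+e^{-0.7150}) = 0.6715
P_2 = 1/(1+e^{-0.7448}) = 0.6780
P_3 = 1/(1+e^{-1.9000}) = 0.8699
L = P_1 × (1−P_2) × (1−P_3) = 0.6715 × 0.3220 × 0.1301 = 0.02813

0.028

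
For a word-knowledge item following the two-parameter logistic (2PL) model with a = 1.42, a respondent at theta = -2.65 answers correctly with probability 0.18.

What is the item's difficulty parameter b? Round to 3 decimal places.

-1.582

P(theta) = 1 / (1 + exp(−a(theta − b)))
logit(0.18) = ln(0.18/0.82) = -1.5163
b = theta − logit/(a) = -2.65 − (-1.5163)/1.4200 = -1.5821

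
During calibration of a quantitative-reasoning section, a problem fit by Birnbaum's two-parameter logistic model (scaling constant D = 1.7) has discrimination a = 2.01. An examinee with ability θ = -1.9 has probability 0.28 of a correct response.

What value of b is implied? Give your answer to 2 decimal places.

P(θ) = 1 / (1 + exp(−D·a(θ − b)))
logit(0.28) = ln(0.28/0.72) = -0.9445
b = θ − logit/(1.7·a) = -1.9 − (-0.9445)/3.4170 = -1.6236

-1.62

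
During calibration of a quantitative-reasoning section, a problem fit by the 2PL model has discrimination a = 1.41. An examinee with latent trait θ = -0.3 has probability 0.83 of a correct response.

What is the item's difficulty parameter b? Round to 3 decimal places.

-1.425

P(θ) = 1 / (1 + exp(−a(θ − b)))
logit(0.83) = ln(0.83/0.17) = 1.5856
b = θ − logit/(a) = -0.3 − 1.5856/1.4100 = -1.4246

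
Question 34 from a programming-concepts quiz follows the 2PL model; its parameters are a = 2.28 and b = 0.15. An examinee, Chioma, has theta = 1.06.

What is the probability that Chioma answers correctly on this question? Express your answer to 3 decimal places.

P(theta) = 1 / (1 + exp(−a(theta − b)))
Exponent: 2.28 × (1.06 − 0.15) = 2.0748
1/(1 + e^{-2.0748}) = 0.8884

0.888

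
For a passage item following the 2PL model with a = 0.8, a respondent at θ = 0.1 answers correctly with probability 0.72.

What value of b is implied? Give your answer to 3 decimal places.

-1.081

P(θ) = 1 / (1 + exp(−a(θ − b)))
logit(0.72) = ln(0.72/0.28) = 0.9445
b = θ − logit/(a) = 0.1 − 0.9445/0.8000 = -1.0806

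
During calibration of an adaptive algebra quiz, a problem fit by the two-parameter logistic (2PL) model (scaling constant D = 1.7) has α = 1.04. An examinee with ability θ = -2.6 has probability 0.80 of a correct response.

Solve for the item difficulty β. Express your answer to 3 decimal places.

-3.384

P(θ) = 1 / (1 + exp(−D·α(θ − β)))
logit(0.80) = ln(0.80/0.20) = 1.3863
β = θ − logit/(1.7·α) = -2.6 − 1.3863/1.7680 = -3.3841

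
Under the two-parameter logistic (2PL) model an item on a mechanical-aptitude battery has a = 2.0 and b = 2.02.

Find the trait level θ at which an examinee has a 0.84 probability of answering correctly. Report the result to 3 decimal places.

P(θ) = 1 / (1 + exp(−a(θ − b)))
logit = ln(0.8400/0.1600) = 1.6582
θ = b + logit/(a) = 2.02 + 1.6582/2.0000 = 2.8491

2.849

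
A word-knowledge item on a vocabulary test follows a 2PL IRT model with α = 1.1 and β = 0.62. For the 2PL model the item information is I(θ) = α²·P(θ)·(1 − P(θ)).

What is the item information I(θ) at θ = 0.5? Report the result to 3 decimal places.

0.301

P = 1/(1+e^{0.1320}) = 0.4670
P(1−P) = 0.4670 × 0.5330 = 0.2489
I = α² × P(1−P) = 1.1² × 0.2489 = 0.30119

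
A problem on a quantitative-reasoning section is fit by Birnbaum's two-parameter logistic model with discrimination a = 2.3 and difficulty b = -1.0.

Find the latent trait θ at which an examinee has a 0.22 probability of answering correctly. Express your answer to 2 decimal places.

-1.55

P(θ) = 1 / (1 + exp(−a(θ − b)))
logit = ln(0.2200/0.7800) = -1.2657
θ = b + logit/(a) = -1.0 + (-1.2657)/2.3000 = -1.5503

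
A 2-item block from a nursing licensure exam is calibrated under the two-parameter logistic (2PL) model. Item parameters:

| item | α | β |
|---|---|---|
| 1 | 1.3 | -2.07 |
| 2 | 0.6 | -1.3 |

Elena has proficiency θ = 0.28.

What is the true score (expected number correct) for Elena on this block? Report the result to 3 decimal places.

P(θ) = 1 / (1 + exp(−α(θ − β)))
P_1 = 1/(1+e^{-3.0550}) = 0.9550
P_2 = 1/(1+e^{-0.9480}) = 0.7207
E[score] = 0.9550 + 0.7207 = 1.6757

1.676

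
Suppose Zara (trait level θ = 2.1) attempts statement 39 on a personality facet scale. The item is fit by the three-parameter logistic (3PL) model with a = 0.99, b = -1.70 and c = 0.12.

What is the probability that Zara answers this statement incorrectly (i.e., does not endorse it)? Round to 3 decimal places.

P(θ) = c + (1 − c) · 1 / (1 + exp(−a(θ − b)))
Exponent: 0.99 × (2.1 − (-1.70)) = 3.7620
1/(1 + e^{-3.7620}) = 0.9773
P = 0.12 + 0.88 × 0.9773 = 0.9800
P(incorrect) = 1 − 0.9800 = 0.0200

0.020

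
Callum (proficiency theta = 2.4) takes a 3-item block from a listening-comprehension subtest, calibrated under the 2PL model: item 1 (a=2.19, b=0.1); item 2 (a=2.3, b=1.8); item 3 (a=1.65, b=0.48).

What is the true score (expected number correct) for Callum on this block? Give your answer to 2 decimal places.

P(theta) = 1 / (1 + exp(−a(theta − b)))
P_1 = 1/(1+e^{-5.0370}) = 0.9935
P_2 = 1/(1+e^{-1.3800}) = 0.7990
P_3 = 1/(1+e^{-3.1680}) = 0.9596
E[score] = 0.9935 + 0.7990 + 0.9596 = 2.7522

2.75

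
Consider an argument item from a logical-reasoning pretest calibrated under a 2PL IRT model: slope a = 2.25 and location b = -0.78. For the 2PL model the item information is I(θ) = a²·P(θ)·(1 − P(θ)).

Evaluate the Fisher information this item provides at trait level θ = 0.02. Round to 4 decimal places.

P = 1/(1+e^{-1.8000}) = 0.8581
P(1−P) = 0.8581 × 0.1419 = 0.1217
I = a² × P(1−P) = 2.25² × 0.1217 = 0.61625

0.6163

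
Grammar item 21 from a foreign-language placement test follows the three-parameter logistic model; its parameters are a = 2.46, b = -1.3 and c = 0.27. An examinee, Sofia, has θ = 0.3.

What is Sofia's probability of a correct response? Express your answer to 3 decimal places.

P(θ) = c + (1 − c) · 1 / (1 + exp(−a(θ − b)))
Exponent: 2.46 × (0.3 − (-1.3)) = 3.9360
1/(1 + e^{-3.9360}) = 0.9808
P = 0.27 + 0.73 × 0.9808 = 0.9860

0.986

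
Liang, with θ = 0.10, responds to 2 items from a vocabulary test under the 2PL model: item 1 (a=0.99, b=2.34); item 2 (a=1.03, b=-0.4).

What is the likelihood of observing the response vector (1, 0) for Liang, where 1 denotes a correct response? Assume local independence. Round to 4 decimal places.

P(θ) = 1 / (1 + exp(−a(θ − b)))
P_1 = 1/(1+e^{2.2176}) = 0.0982
P_2 = 1/(1+e^{-0.5150}) = 0.6260
L = P_1 × (1−P_2) = 0.0982 × 0.3740 = 0.03672

0.0367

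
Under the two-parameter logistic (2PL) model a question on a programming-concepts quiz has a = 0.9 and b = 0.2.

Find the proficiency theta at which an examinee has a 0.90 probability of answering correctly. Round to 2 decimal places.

P(theta) = 1 / (1 + exp(−a(theta − b)))
logit = ln(0.9000/0.1000) = 2.1972
theta = b + logit/(a) = 0.2 + 2.1972/0.9000 = 2.6414

2.64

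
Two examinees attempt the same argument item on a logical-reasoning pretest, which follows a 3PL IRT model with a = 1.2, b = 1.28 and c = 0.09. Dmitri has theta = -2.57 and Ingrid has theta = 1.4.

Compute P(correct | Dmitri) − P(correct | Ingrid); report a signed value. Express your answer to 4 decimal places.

P(theta) = c + (1 − c) · 1 / (1 + exp(−a(theta − b)))
P(Dmitri) = 0.0989  [exponent -4.6200]
P(Ingrid) = 0.5777  [exponent 0.1440]
Difference = 0.0989 − 0.5777 = -0.4788

-0.4788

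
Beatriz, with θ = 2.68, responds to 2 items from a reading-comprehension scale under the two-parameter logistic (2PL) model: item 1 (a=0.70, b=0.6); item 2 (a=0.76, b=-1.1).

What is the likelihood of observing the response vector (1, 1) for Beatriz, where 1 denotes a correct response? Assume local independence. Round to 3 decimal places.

P(θ) = 1 / (1 + exp(−a(θ − b)))
P_1 = 1/(1+e^{-1.4560}) = 0.8109
P_2 = 1/(1+e^{-2.8728}) = 0.9465
L = P_1 × P_2 = 0.8109 × 0.9465 = 0.76752

0.768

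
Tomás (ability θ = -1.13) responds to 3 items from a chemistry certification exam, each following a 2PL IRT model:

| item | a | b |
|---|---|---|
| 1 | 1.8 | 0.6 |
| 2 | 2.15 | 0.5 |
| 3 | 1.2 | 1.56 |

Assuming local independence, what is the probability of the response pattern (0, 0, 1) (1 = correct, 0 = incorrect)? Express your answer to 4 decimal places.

0.0354

P(θ) = 1 / (1 + exp(−a(θ − b)))
P_1 = 1/(1+e^{3.1140}) = 0.0425
P_2 = 1/(1+e^{3.5045}) = 0.0292
P_3 = 1/(1+e^{3.2280}) = 0.0381
L = (1−P_1) × (1−P_2) × P_3 = 0.9575 × 0.9708 × 0.0381 = 0.03544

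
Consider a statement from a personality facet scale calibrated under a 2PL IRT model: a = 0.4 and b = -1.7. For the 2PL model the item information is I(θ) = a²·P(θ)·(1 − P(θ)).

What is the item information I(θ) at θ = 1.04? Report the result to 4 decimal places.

P = 1/(1+e^{-1.0960}) = 0.7495
P(1−P) = 0.7495 × 0.2505 = 0.1877
I = a² × P(1−P) = 0.4² × 0.1877 = 0.03004

0.0300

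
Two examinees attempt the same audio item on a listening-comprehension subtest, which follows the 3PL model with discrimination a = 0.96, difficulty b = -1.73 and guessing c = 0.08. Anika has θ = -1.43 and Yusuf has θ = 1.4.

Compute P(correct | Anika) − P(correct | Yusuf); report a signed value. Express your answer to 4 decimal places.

P(θ) = c + (1 − c) · 1 / (1 + exp(−a(θ − b)))
P(Anika) = 0.6058  [exponent 0.2880]
P(Yusuf) = 0.9566  [exponent 3.0048]
Difference = 0.6058 − 0.9566 = -0.3508

-0.3508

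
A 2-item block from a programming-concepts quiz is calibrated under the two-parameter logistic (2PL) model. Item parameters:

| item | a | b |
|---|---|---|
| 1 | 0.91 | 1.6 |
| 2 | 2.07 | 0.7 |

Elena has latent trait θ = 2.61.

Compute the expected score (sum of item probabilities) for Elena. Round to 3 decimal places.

P(θ) = 1 / (1 + exp(−a(θ − b)))
P_1 = 1/(1+e^{-0.9191}) = 0.7149
P_2 = 1/(1+e^{-3.9537}) = 0.9812
E[score] = 0.7149 + 0.9812 = 1.6960

1.696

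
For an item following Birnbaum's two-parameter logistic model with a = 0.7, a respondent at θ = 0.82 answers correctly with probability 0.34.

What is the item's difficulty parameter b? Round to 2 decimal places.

P(θ) = 1 / (1 + exp(−a(θ − b)))
logit(0.34) = ln(0.34/0.66) = -0.6633
b = θ − logit/(a) = 0.82 − (-0.6633)/0.7000 = 1.7676

1.77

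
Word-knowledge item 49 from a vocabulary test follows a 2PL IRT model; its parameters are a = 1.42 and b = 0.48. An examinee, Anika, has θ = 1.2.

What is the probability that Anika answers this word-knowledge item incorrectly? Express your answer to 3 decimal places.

P(θ) = 1 / (1 + exp(−a(θ − b)))
Exponent: 1.42 × (1.2 − 0.48) = 1.0224
1/(1 + e^{-1.0224}) = 0.7354
P(incorrect) = 1 − 0.7354 = 0.2646

0.265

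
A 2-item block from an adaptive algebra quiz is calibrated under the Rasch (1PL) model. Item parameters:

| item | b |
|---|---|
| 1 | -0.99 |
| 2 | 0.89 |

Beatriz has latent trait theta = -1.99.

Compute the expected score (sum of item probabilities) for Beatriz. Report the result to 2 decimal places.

0.32

P(theta) = 1 / (1 + exp(−(theta − b)))
P_1 = 1/(1+e^{1.0000}) = 0.2689
P_2 = 1/(1+e^{2.8800}) = 0.0532
E[score] = 0.2689 + 0.0532 = 0.3221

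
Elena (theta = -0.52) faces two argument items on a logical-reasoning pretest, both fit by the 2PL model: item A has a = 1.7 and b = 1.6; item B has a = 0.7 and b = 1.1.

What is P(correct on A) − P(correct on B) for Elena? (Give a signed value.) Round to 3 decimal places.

P(theta) = 1 / (1 + exp(−a(theta − b)))
P_A = 0.0265
P_B = 0.2434
P_A − P_B = -0.2169

-0.217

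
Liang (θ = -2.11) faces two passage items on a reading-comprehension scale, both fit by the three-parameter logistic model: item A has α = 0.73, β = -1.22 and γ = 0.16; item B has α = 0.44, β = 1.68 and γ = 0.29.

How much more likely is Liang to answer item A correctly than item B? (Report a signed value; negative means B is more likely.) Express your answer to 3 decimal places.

P(θ) = γ + (1 − γ) · 1 / (1 + exp(−α(θ − β)))
P_A = 0.4482
P_B = 0.4027
P_A − P_B = 0.0455

0.045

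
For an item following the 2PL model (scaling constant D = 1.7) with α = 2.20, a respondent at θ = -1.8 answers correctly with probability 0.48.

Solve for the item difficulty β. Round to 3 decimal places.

P(θ) = 1 / (1 + exp(−D·α(θ − β)))
logit(0.48) = ln(0.48/0.52) = -0.0800
β = θ − logit/(1.7·α) = -1.8 − (-0.0800)/3.7400 = -1.7786

-1.779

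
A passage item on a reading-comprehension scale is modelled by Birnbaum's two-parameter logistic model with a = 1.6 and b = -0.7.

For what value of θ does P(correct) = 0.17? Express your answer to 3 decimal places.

-1.691

P(θ) = 1 / (1 + exp(−a(θ − b)))
logit = ln(0.1700/0.8300) = -1.5856
θ = b + logit/(a) = -0.7 + (-1.5856)/1.6000 = -1.6910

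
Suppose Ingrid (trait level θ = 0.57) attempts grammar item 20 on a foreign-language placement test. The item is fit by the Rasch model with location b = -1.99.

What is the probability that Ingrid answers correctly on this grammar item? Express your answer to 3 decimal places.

0.928

P(θ) = 1 / (1 + exp(−(θ − b)))
Exponent: (0.57 − (-1.99)) = 2.5600
1/(1 + e^{-2.5600}) = 0.9282
P = 0.9282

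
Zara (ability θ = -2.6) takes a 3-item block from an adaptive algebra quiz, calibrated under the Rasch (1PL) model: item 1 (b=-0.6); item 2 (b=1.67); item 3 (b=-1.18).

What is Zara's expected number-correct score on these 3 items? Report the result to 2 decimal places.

0.33

P(θ) = 1 / (1 + exp(−(θ − b)))
P_1 = 1/(1+e^{2.0000}) = 0.1192
P_2 = 1/(1+e^{4.2700}) = 0.0138
P_3 = 1/(1+e^{1.4200}) = 0.1947
E[score] = 0.1192 + 0.0138 + 0.1947 = 0.3277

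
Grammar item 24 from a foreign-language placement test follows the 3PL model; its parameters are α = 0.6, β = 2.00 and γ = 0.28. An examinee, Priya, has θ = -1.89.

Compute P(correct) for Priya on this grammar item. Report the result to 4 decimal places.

0.3436

P(θ) = γ + (1 − γ) · 1 / (1 + exp(−α(θ − β)))
Exponent: 0.6 × (-1.89 − 2.00) = -2.3340
1/(1 + e^{2.3340}) = 0.0883
P = 0.28 + 0.72 × 0.0883 = 0.3436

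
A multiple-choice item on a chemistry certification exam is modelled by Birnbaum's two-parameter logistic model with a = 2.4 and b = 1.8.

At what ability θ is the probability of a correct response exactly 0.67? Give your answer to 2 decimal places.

2.10

P(θ) = 1 / (1 + exp(−a(θ − b)))
logit = ln(0.6700/0.3300) = 0.7082
θ = b + logit/(a) = 1.8 + 0.7082/2.4000 = 2.0951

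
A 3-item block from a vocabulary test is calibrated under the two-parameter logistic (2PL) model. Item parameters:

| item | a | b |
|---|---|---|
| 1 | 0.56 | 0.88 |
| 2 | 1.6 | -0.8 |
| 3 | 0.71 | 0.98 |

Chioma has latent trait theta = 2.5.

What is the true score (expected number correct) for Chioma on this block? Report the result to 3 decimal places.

P(theta) = 1 / (1 + exp(−a(theta − b)))
P_1 = 1/(1+e^{-0.9072}) = 0.7124
P_2 = 1/(1+e^{-5.2800}) = 0.9949
P_3 = 1/(1+e^{-1.0792}) = 0.7463
E[score] = 0.7124 + 0.9949 + 0.7463 = 2.4537

2.454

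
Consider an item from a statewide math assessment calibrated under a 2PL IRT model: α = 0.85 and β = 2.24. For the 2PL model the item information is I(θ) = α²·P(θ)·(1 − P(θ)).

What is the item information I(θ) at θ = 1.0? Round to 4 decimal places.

P = 1/(1+e^{1.0540}) = 0.2585
P(1−P) = 0.2585 × 0.7415 = 0.1917
I = α² × P(1−P) = 0.85² × 0.1917 = 0.13847

0.1385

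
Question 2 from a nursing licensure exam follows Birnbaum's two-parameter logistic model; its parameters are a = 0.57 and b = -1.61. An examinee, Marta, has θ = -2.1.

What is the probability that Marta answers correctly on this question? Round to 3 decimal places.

0.431

P(θ) = 1 / (1 + exp(−a(θ − b)))
Exponent: 0.57 × (-2.1 − (-1.61)) = -0.2793
1/(1 + e^{0.2793}) = 0.4306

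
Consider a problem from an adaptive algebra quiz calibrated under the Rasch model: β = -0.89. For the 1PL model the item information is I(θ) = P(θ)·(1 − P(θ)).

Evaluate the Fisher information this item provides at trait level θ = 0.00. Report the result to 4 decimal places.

P = 1/(1+e^{-0.8900}) = 0.7089
P(1−P) = 0.7089 × 0.2911 = 0.2064
I = P(1−P) = 0.20636

0.2064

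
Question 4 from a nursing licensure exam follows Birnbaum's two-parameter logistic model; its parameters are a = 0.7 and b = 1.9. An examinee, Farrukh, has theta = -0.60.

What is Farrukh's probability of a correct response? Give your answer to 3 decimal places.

P(theta) = 1 / (1 + exp(−a(theta − b)))
Exponent: 0.7 × (-0.60 − 1.9) = -1.7500
1/(1 + e^{1.7500}) = 0.1480

0.148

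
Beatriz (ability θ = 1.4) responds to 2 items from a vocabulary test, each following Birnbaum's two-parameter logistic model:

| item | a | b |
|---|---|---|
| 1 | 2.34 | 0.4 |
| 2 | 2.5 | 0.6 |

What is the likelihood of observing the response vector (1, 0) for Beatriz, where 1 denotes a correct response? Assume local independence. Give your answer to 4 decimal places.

0.1087

P(θ) = 1 / (1 + exp(−a(θ − b)))
P_1 = 1/(1+e^{-2.3400}) = 0.9121
P_2 = 1/(1+e^{-2.0000}) = 0.8808
L = P_1 × (1−P_2) = 0.9121 × 0.1192 = 0.10873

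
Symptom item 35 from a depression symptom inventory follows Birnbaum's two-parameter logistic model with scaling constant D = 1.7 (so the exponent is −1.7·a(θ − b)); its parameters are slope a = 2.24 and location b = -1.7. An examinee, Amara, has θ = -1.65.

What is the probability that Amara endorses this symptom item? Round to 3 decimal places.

0.547

P(θ) = 1 / (1 + exp(−D·a(θ − b)))
Exponent: 1.7 × 2.24 × (-1.65 − (-1.7)) = 0.1904
1/(1 + e^{-0.1904}) = 0.5475
P = 0.5475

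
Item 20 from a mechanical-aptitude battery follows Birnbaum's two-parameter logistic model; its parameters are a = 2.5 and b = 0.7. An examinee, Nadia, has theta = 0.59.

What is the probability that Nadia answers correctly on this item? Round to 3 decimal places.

P(theta) = 1 / (1 + exp(−a(theta − b)))
Exponent: 2.5 × (0.59 − 0.7) = -0.2750
1/(1 + e^{0.2750}) = 0.4317

0.432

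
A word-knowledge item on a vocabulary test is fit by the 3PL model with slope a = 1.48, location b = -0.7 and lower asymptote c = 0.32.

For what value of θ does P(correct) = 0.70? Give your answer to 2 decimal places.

P(θ) = c + (1 − c) · 1 / (1 + exp(−a(θ − b)))
Remove guessing floor: (0.70 − 0.32)/(1 − 0.32) = 0.5588
logit = ln(0.5588/0.4412) = 0.2364
θ = b + logit/(a) = -0.7 + 0.2364/1.4800 = -0.5403

-0.54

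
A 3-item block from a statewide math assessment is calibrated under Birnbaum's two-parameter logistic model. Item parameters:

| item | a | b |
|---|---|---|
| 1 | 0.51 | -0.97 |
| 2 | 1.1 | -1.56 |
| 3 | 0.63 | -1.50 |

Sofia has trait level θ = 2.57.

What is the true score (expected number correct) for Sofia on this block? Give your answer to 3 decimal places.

P(θ) = 1 / (1 + exp(−a(θ − b)))
P_1 = 1/(1+e^{-1.8054}) = 0.8588
P_2 = 1/(1+e^{-4.5430}) = 0.9895
P_3 = 1/(1+e^{-2.5641}) = 0.9285
E[score] = 0.8588 + 0.9895 + 0.9285 = 2.7768

2.777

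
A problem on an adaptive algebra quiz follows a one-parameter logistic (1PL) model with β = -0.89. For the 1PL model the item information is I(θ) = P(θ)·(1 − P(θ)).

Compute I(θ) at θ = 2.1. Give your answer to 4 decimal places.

P = 1/(1+e^{-2.9900}) = 0.9521
P(1−P) = 0.9521 × 0.0479 = 0.0456
I = P(1−P) = 0.04559

0.0456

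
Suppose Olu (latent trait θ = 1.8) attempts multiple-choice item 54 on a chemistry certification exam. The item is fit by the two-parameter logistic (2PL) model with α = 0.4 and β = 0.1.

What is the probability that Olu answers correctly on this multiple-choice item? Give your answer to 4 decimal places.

0.6637

P(θ) = 1 / (1 + exp(−α(θ − β)))
Exponent: 0.4 × (1.8 − 0.1) = 0.6800
1/(1 + e^{-0.6800}) = 0.6637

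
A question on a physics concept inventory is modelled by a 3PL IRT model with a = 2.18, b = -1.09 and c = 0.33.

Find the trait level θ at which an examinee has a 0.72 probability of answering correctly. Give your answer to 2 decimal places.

-0.94

P(θ) = c + (1 − c) · 1 / (1 + exp(−a(θ − b)))
Remove guessing floor: (0.72 − 0.33)/(1 − 0.33) = 0.5821
logit = ln(0.5821/0.4179) = 0.3314
θ = b + logit/(a) = -1.09 + 0.3314/2.1800 = -0.9380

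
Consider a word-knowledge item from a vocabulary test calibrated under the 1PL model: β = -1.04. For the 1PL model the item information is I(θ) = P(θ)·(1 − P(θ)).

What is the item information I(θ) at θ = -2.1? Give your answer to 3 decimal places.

0.191

P = 1/(1+e^{1.0600}) = 0.2573
P(1−P) = 0.2573 × 0.7427 = 0.1911
I = P(1−P) = 0.19110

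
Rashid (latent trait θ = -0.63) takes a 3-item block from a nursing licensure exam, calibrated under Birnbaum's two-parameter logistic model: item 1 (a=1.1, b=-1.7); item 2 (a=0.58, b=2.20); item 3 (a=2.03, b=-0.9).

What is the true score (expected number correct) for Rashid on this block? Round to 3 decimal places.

P(θ) = 1 / (1 + exp(−a(θ − b)))
P_1 = 1/(1+e^{-1.1770}) = 0.7644
P_2 = 1/(1+e^{1.6414}) = 0.1623
P_3 = 1/(1+e^{-0.5481}) = 0.6337
E[score] = 0.7644 + 0.1623 + 0.6337 = 1.5604

1.560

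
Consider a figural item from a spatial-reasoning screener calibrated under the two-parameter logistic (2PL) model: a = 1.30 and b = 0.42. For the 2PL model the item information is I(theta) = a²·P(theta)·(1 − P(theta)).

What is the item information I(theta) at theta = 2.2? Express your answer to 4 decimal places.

0.1384

P = 1/(1+e^{-2.3140}) = 0.9100
P(1−P) = 0.9100 × 0.0900 = 0.0819
I = a² × P(1−P) = 1.30² × 0.0819 = 0.13837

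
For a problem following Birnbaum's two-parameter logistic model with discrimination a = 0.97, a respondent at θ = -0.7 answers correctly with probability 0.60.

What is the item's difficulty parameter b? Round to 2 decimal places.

P(θ) = 1 / (1 + exp(−a(θ − b)))
logit(0.60) = ln(0.60/0.40) = 0.4055
b = θ − logit/(a) = -0.7 − 0.4055/0.9700 = -1.1180

-1.12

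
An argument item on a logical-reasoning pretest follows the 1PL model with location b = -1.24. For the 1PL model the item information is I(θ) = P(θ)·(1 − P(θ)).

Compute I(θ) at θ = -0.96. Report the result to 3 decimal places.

P = 1/(1+e^{-0.2800}) = 0.5695
P(1−P) = 0.5695 × 0.4305 = 0.2452
I = P(1−P) = 0.24516

0.245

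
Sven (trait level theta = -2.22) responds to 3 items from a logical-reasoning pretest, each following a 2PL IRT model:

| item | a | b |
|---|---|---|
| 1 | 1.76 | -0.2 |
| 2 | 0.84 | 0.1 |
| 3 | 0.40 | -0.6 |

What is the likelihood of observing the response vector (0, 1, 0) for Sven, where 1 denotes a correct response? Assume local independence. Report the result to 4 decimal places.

0.0796

P(theta) = 1 / (1 + exp(−a(theta − b)))
P_1 = 1/(1+e^{3.5552}) = 0.0278
P_2 = 1/(1+e^{1.9488}) = 0.1247
P_3 = 1/(1+e^{0.6480}) = 0.3434
L = (1−P_1) × P_2 × (1−P_3) = 0.9722 × 0.1247 × 0.6566 = 0.07959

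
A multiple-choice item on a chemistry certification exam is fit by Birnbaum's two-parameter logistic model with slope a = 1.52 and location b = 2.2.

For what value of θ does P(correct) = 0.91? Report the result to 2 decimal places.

3.72

P(θ) = 1 / (1 + exp(−a(θ − b)))
logit = ln(0.9100/0.0900) = 2.3136
θ = b + logit/(a) = 2.2 + 2.3136/1.5200 = 3.7221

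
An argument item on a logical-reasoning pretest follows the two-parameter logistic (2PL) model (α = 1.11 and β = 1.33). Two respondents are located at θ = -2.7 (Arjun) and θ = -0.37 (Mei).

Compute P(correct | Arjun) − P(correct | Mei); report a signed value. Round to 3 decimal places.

P(θ) = 1 / (1 + exp(−α(θ − β)))
P(Arjun) = 0.0113  [exponent -4.4733]
P(Mei) = 0.1316  [exponent -1.8870]
Difference = 0.0113 − 0.1316 = -0.1203

-0.120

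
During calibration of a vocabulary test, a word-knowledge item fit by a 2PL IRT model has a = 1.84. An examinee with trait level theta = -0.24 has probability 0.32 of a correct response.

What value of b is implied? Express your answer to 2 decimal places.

P(theta) = 1 / (1 + exp(−a(theta − b)))
logit(0.32) = ln(0.32/0.68) = -0.7538
b = theta − logit/(a) = -0.24 − (-0.7538)/1.8400 = 0.1697

0.17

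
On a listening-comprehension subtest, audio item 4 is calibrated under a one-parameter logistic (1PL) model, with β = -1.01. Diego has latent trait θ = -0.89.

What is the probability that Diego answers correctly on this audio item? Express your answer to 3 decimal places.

P(θ) = 1 / (1 + exp(−(θ − β)))
Exponent: (-0.89 − (-1.01)) = 0.1200
1/(1 + e^{-0.1200}) = 0.5300
P = 0.5300

0.530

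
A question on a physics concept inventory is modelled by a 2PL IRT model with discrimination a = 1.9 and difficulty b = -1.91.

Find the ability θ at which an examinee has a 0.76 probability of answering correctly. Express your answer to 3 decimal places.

-1.303

P(θ) = 1 / (1 + exp(−a(θ − b)))
logit = ln(0.7600/0.2400) = 1.1527
θ = b + logit/(a) = -1.91 + 1.1527/1.9000 = -1.3033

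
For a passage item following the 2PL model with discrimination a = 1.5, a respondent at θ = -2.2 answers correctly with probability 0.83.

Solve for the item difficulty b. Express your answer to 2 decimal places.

P(θ) = 1 / (1 + exp(−a(θ − b)))
logit(0.83) = ln(0.83/0.17) = 1.5856
b = θ − logit/(a) = -2.2 − 1.5856/1.5000 = -3.2571

-3.26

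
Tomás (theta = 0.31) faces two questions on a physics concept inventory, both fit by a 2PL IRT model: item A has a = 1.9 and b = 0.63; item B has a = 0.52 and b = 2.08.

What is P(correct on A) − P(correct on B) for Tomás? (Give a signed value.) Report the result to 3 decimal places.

P(theta) = 1 / (1 + exp(−a(theta − b)))
P_A = 0.3525
P_B = 0.2849
P_A − P_B = 0.0676

0.068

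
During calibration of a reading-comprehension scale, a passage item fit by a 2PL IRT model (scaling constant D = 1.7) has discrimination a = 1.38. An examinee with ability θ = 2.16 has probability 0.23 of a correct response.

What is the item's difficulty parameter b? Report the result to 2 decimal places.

P(θ) = 1 / (1 + exp(−D·a(θ − b)))
logit(0.23) = ln(0.23/0.77) = -1.2083
b = θ − logit/(1.7·a) = 2.16 − (-1.2083)/2.3460 = 2.6751

2.68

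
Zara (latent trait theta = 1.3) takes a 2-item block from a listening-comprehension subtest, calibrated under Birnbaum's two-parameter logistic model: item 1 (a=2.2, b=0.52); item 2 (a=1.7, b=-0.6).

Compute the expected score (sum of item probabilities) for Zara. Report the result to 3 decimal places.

1.810

P(theta) = 1 / (1 + exp(−a(theta − b)))
P_1 = 1/(1+e^{-1.7160}) = 0.8476
P_2 = 1/(1+e^{-3.2300}) = 0.9619
E[score] = 0.8476 + 0.9619 = 1.8096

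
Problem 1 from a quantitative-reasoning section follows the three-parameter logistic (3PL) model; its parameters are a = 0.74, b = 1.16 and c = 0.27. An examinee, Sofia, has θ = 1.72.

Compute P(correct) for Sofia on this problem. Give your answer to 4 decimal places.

0.7096

P(θ) = c + (1 − c) · 1 / (1 + exp(−a(θ − b)))
Exponent: 0.74 × (1.72 − 1.16) = 0.4144
1/(1 + e^{-0.4144}) = 0.6021
P = 0.27 + 0.73 × 0.6021 = 0.7096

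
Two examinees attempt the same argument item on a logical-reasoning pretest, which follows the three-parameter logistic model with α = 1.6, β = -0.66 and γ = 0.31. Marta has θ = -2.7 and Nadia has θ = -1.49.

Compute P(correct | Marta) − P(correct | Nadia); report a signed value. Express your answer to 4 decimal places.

P(θ) = γ + (1 − γ) · 1 / (1 + exp(−α(θ − β)))
P(Marta) = 0.3354  [exponent -3.2640]
P(Nadia) = 0.4545  [exponent -1.3280]
Difference = 0.3354 − 0.4545 = -0.1191

-0.1191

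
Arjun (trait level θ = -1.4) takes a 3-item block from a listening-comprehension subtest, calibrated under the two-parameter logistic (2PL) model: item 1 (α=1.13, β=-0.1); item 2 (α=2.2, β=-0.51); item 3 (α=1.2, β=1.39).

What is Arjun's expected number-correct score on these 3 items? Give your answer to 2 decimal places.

0.34

P(θ) = 1 / (1 + exp(−α(θ − β)))
P_1 = 1/(1+e^{1.4690}) = 0.1871
P_2 = 1/(1+e^{1.9580}) = 0.1237
P_3 = 1/(1+e^{3.3480}) = 0.0340
E[score] = 0.1871 + 0.1237 + 0.0340 = 0.3447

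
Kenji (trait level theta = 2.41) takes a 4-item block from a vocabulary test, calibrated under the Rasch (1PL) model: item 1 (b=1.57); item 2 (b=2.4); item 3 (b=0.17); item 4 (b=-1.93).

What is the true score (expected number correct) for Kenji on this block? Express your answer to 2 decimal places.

3.09

P(theta) = 1 / (1 + exp(−(theta − b)))
P_1 = 1/(1+e^{-0.8400}) = 0.6985
P_2 = 1/(1+e^{-0.0100}) = 0.5025
P_3 = 1/(1+e^{-2.2400}) = 0.9038
P_4 = 1/(1+e^{-4.3400}) = 0.9871
E[score] = 0.6985 + 0.5025 + 0.9038 + 0.9871 = 3.0919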